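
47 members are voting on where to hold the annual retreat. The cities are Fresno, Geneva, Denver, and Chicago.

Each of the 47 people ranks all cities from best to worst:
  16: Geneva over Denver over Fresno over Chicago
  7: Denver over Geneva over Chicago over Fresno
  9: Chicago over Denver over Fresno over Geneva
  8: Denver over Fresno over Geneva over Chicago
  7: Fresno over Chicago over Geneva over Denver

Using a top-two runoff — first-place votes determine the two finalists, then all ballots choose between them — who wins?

Denver

Round 1 first-place votes: Fresno 7, Geneva 16, Denver 15, Chicago 9. Geneva and Denver advance.
Runoff: Geneva is ranked above Denver on 23 ballots, Denver above Geneva on 24.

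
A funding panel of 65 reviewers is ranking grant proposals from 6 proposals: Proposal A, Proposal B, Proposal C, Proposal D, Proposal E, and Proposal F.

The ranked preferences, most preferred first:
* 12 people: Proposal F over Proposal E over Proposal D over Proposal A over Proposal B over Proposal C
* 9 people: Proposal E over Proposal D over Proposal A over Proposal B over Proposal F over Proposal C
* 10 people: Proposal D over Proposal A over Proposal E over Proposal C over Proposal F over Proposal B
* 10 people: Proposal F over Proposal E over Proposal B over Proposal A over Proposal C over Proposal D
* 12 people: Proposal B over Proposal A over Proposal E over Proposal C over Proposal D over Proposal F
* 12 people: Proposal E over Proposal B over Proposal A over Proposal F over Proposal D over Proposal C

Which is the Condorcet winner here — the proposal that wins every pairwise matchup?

Proposal E vs Proposal A: 43–22
Proposal E vs Proposal B: 53–12
Proposal E vs Proposal C: 65–0
Proposal E vs Proposal D: 55–10
Proposal E vs Proposal F: 43–22
Proposal E beats every other proposal.

Proposal E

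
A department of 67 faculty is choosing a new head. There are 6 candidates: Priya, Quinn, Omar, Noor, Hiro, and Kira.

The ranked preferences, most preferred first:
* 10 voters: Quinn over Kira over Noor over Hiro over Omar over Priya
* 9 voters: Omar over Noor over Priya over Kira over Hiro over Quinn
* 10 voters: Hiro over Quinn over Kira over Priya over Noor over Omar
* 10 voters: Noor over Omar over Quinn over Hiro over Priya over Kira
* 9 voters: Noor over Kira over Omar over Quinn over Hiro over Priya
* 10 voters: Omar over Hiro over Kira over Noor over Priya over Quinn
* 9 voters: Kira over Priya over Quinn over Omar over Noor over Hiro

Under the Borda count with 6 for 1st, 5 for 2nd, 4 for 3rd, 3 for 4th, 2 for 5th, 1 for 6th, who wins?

Noor

Priya: 10×1 + 9×4 + 10×3 + 10×2 + 9×1 + 10×2 + 9×5 = 170
Quinn: 10×6 + 9×1 + 10×5 + 10×4 + 9×3 + 10×1 + 9×4 = 232
Omar: 10×2 + 9×6 + 10×1 + 10×5 + 9×4 + 10×6 + 9×3 = 257
Noor: 10×4 + 9×5 + 10×2 + 10×6 + 9×6 + 10×3 + 9×2 = 267
Hiro: 10×3 + 9×2 + 10×6 + 10×3 + 9×2 + 10×5 + 9×1 = 215
Kira: 10×5 + 9×3 + 10×4 + 10×1 + 9×5 + 10×4 + 9×6 = 266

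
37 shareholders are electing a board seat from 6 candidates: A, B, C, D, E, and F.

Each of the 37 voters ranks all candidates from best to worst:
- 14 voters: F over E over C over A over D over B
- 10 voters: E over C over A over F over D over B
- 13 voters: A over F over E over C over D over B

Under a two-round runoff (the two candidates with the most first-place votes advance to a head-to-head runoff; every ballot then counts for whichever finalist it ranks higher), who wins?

Round 1 first-place votes: A 13, B 0, C 0, D 0, E 10, F 14. F and A advance.
Runoff: F is ranked above A on 14 ballots, A above F on 23.

A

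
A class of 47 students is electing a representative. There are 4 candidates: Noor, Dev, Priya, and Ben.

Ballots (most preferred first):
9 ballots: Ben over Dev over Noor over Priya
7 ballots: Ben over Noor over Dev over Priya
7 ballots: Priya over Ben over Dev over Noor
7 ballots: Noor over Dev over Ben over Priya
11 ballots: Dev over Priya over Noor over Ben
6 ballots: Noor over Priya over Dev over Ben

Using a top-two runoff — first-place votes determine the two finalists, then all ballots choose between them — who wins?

Round 1 first-place votes: Noor 13, Dev 11, Priya 7, Ben 16. Ben and Noor advance.
Runoff: Ben is ranked above Noor on 23 ballots, Noor above Ben on 24.

Noor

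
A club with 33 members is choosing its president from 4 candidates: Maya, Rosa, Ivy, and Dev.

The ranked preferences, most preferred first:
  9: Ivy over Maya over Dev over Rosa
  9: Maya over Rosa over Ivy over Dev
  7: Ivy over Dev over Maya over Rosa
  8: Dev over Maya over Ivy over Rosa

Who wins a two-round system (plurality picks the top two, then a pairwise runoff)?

Round 1 first-place votes: Maya 9, Rosa 0, Ivy 16, Dev 8. Ivy and Maya advance.
Runoff: Ivy is ranked above Maya on 16 ballots, Maya above Ivy on 17.

Maya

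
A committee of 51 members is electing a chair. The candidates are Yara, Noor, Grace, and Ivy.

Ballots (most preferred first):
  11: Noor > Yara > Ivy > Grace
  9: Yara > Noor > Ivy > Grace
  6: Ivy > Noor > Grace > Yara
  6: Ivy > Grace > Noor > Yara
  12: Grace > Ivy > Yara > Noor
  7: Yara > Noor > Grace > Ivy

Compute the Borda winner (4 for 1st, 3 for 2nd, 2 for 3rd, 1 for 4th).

Noor

Yara: 11×3 + 9×4 + 6×1 + 6×1 + 12×2 + 7×4 = 133
Noor: 11×4 + 9×3 + 6×3 + 6×2 + 12×1 + 7×3 = 134
Grace: 11×1 + 9×1 + 6×2 + 6×3 + 12×4 + 7×2 = 112
Ivy: 11×2 + 9×2 + 6×4 + 6×4 + 12×3 + 7×1 = 131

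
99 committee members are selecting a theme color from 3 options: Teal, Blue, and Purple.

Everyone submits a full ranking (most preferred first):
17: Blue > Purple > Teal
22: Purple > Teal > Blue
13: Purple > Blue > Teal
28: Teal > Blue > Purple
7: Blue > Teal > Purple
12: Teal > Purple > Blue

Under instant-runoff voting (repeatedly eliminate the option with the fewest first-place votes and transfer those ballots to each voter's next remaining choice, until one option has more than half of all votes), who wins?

Round 1: Teal 40, Blue 24, Purple 35. Blue eliminated.
Round 2: Teal 47, Purple 52. Purple has a majority (≥50).

Purple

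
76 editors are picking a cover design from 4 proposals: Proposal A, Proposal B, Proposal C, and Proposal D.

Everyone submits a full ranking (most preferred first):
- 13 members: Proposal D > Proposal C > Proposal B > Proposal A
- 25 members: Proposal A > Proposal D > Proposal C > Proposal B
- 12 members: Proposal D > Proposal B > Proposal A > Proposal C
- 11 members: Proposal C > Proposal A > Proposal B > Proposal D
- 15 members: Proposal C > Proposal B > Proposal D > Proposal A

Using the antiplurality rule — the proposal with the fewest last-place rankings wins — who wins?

Last-place votes: Proposal A 28, Proposal B 25, Proposal C 12, Proposal D 11.

Proposal D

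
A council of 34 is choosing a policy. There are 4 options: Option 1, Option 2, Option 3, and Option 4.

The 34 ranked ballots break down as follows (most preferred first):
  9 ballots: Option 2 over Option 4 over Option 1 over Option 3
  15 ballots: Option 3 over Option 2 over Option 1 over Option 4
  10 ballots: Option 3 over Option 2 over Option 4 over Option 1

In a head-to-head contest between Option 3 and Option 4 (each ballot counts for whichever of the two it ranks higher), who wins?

Option 3

Option 3 is ranked above Option 4 on 25 ballots; Option 4 above Option 3 on 9.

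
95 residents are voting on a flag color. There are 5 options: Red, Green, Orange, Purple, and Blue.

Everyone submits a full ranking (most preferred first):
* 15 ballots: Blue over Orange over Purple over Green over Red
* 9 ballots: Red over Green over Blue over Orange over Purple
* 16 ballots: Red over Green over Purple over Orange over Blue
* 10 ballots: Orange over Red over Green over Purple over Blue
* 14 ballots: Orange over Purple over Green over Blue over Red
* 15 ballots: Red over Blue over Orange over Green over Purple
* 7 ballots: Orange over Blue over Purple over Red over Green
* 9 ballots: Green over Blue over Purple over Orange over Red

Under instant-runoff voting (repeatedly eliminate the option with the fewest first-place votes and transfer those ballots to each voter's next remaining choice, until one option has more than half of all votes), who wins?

Round 1: Red 40, Green 9, Orange 31, Purple 0, Blue 15. Purple eliminated.
Round 2: Red 40, Green 9, Orange 31, Blue 15. Green eliminated.
Round 3: Red 40, Orange 31, Blue 24. Blue eliminated.
Round 4: Red 40, Orange 55. Orange has a majority (≥48).

Orange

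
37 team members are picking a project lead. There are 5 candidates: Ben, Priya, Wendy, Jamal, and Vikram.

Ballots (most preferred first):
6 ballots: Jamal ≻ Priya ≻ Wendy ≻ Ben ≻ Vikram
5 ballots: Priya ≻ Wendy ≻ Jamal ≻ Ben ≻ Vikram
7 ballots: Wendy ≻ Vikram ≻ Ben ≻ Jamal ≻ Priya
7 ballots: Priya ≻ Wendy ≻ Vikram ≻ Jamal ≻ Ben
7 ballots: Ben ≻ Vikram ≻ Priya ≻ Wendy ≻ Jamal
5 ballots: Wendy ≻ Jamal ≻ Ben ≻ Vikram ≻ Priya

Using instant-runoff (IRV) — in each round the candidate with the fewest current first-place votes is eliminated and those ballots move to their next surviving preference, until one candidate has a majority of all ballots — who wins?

Round 1: Ben 7, Priya 12, Wendy 12, Jamal 6, Vikram 0. Vikram eliminated.
Round 2: Ben 7, Priya 12, Wendy 12, Jamal 6. Jamal eliminated.
Round 3: Ben 7, Priya 18, Wendy 12. Ben eliminated.
Round 4: Priya 25, Wendy 12. Priya has a majority (≥19).

Priya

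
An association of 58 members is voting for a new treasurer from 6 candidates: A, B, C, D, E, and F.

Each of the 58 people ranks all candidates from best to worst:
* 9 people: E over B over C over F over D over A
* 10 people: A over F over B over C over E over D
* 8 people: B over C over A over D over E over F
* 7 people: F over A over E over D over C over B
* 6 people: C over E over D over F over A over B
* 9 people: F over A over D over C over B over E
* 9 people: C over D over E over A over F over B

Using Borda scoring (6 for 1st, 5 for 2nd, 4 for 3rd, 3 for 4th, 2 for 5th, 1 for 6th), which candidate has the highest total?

A: 9×1 + 10×6 + 8×4 + 7×5 + 6×2 + 9×5 + 9×3 = 220
B: 9×5 + 10×4 + 8×6 + 7×1 + 6×1 + 9×2 + 9×1 = 173
C: 9×4 + 10×3 + 8×5 + 7×2 + 6×6 + 9×3 + 9×6 = 237
D: 9×2 + 10×1 + 8×3 + 7×3 + 6×4 + 9×4 + 9×5 = 178
E: 9×6 + 10×2 + 8×2 + 7×4 + 6×5 + 9×1 + 9×4 = 193
F: 9×3 + 10×5 + 8×1 + 7×6 + 6×3 + 9×6 + 9×2 = 217

C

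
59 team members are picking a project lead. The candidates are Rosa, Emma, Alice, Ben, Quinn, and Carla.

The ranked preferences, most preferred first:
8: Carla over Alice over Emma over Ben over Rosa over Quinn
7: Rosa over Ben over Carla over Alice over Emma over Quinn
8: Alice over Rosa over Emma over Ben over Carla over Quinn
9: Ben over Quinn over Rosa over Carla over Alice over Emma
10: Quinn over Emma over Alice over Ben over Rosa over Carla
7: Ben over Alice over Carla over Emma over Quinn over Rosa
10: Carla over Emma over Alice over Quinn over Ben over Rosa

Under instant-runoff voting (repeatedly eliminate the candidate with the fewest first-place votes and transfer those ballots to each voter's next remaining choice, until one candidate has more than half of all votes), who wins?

Round 1: Rosa 7, Emma 0, Alice 8, Ben 16, Quinn 10, Carla 18. Emma eliminated.
Round 2: Rosa 7, Alice 8, Ben 16, Quinn 10, Carla 18. Rosa eliminated.
Round 3: Alice 8, Ben 23, Quinn 10, Carla 18. Alice eliminated.
Round 4: Ben 31, Quinn 10, Carla 18. Ben has a majority (≥30).

Ben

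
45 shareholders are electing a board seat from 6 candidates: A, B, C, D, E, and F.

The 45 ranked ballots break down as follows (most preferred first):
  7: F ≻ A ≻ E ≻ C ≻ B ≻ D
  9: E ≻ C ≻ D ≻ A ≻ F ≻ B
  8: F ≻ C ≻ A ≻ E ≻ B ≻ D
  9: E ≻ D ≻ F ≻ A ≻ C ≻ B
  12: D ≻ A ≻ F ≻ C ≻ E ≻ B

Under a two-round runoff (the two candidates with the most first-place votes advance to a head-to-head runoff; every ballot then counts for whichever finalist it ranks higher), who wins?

Round 1 first-place votes: A 0, B 0, C 0, D 12, E 18, F 15. E and F advance.
Runoff: E is ranked above F on 18 ballots, F above E on 27.

F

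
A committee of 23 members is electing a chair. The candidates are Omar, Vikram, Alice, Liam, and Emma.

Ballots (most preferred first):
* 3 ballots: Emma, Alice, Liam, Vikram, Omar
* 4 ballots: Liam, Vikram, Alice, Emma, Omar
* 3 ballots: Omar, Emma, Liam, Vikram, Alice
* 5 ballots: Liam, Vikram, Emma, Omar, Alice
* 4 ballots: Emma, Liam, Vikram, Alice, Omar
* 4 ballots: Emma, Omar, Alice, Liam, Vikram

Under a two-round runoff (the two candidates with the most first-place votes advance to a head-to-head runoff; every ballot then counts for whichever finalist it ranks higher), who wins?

Round 1 first-place votes: Omar 3, Vikram 0, Alice 0, Liam 9, Emma 11. Emma and Liam advance.
Runoff: Emma is ranked above Liam on 14 ballots, Liam above Emma on 9.

Emma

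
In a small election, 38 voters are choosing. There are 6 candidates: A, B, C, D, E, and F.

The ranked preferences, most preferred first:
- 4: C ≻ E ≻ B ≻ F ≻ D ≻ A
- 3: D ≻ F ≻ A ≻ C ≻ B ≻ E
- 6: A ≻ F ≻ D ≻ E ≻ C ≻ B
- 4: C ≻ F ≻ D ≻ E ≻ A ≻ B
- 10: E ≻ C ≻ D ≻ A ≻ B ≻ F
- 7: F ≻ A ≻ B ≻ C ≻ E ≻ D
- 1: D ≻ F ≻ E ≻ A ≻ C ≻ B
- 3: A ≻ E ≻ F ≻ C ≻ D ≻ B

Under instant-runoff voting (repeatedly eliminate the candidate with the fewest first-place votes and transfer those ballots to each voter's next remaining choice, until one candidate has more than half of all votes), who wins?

Round 1: A 9, B 0, C 8, D 4, E 10, F 7. B eliminated.
Round 2: A 9, C 8, D 4, E 10, F 7. D eliminated.
Round 3: A 9, C 8, E 10, F 11. C eliminated.
Round 4: A 9, E 14, F 15. A eliminated.
Round 5: E 17, F 21. F has a majority (≥20).

F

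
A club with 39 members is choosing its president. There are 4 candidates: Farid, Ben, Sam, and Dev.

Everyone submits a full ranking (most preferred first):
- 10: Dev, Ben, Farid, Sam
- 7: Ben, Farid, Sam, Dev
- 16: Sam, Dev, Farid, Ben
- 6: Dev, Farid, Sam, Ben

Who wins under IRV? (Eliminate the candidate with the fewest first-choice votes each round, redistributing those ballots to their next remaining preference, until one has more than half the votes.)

Sam

Round 1: Farid 0, Ben 7, Sam 16, Dev 16. Farid eliminated.
Round 2: Ben 7, Sam 16, Dev 16. Ben eliminated.
Round 3: Sam 23, Dev 16. Sam has a majority (≥20).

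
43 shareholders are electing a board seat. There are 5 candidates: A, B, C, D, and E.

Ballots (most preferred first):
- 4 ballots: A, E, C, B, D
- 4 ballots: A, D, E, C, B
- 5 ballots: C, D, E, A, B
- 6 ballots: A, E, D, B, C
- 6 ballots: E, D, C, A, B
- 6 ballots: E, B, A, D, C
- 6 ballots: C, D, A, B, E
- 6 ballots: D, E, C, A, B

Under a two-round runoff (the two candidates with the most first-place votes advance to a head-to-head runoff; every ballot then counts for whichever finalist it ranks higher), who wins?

Round 1 first-place votes: A 14, B 0, C 11, D 6, E 12. A and E advance.
Runoff: A is ranked above E on 20 ballots, E above A on 23.

E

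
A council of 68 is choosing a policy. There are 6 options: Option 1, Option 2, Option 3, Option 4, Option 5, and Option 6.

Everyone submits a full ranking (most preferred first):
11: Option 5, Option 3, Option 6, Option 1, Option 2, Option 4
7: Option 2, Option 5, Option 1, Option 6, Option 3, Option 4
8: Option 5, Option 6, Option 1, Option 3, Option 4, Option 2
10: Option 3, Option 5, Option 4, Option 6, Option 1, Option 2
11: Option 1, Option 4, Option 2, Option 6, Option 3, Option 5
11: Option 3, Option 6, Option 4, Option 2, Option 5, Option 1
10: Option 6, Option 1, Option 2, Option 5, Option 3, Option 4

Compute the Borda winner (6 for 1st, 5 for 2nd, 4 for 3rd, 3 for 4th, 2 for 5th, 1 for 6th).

Option 6

Option 1: 11×3 + 7×4 + 8×4 + 10×2 + 11×6 + 11×1 + 10×5 = 240
Option 2: 11×2 + 7×6 + 8×1 + 10×1 + 11×4 + 11×3 + 10×4 = 199
Option 3: 11×5 + 7×2 + 8×3 + 10×6 + 11×2 + 11×6 + 10×2 = 261
Option 4: 11×1 + 7×1 + 8×2 + 10×4 + 11×5 + 11×4 + 10×1 = 183
Option 5: 11×6 + 7×5 + 8×6 + 10×5 + 11×1 + 11×2 + 10×3 = 262
Option 6: 11×4 + 7×3 + 8×5 + 10×3 + 11×3 + 11×5 + 10×6 = 283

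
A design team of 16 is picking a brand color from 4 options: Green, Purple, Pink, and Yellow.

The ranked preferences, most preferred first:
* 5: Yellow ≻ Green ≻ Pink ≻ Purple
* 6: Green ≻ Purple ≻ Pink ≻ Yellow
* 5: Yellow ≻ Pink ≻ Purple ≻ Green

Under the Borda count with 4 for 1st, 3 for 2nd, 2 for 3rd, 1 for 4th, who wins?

Yellow

Green: 5×3 + 6×4 + 5×1 = 44
Purple: 5×1 + 6×3 + 5×2 = 33
Pink: 5×2 + 6×2 + 5×3 = 37
Yellow: 5×4 + 6×1 + 5×4 = 46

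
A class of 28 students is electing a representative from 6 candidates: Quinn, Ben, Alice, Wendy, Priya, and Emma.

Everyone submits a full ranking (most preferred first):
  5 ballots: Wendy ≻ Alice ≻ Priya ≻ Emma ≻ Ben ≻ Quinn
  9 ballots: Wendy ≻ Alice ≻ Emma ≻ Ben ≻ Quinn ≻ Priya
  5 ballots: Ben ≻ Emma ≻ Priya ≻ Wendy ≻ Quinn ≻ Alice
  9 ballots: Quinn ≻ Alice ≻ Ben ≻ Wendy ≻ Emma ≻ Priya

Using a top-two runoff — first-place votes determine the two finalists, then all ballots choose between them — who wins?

Wendy

Round 1 first-place votes: Quinn 9, Ben 5, Alice 0, Wendy 14, Priya 0, Emma 0. Wendy and Quinn advance.
Runoff: Wendy is ranked above Quinn on 19 ballots, Quinn above Wendy on 9.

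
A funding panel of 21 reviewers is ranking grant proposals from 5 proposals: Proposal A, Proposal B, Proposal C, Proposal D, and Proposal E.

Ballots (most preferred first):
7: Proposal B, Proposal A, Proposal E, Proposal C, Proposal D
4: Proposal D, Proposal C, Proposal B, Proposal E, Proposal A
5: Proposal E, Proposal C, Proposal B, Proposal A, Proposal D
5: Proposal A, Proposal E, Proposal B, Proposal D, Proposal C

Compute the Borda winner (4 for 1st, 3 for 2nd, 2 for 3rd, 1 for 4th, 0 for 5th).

Proposal A: 7×3 + 4×0 + 5×1 + 5×4 = 46
Proposal B: 7×4 + 4×2 + 5×2 + 5×2 = 56
Proposal C: 7×1 + 4×3 + 5×3 + 5×0 = 34
Proposal D: 7×0 + 4×4 + 5×0 + 5×1 = 21
Proposal E: 7×2 + 4×1 + 5×4 + 5×3 = 53

Proposal B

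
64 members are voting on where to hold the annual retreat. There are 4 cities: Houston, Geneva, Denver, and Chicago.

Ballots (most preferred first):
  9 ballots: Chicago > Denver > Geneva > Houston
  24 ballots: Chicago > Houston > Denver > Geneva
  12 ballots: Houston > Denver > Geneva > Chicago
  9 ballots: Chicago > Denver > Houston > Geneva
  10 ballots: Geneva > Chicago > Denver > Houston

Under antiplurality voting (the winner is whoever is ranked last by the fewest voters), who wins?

Denver

Last-place votes: Houston 19, Geneva 33, Denver 0, Chicago 12.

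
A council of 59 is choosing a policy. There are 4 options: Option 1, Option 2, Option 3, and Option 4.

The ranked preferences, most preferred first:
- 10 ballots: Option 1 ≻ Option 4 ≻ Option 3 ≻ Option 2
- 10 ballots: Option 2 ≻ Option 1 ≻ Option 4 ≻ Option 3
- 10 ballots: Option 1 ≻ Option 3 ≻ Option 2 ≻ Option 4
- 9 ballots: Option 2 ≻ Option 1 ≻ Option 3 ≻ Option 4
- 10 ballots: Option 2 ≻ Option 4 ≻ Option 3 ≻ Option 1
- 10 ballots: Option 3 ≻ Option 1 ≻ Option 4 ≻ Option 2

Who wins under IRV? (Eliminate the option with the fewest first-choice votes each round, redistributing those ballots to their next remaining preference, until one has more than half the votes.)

Round 1: Option 1 20, Option 2 29, Option 3 10, Option 4 0. Option 4 eliminated.
Round 2: Option 1 20, Option 2 29, Option 3 10. Option 3 eliminated.
Round 3: Option 1 30, Option 2 29. Option 1 has a majority (≥30).

Option 1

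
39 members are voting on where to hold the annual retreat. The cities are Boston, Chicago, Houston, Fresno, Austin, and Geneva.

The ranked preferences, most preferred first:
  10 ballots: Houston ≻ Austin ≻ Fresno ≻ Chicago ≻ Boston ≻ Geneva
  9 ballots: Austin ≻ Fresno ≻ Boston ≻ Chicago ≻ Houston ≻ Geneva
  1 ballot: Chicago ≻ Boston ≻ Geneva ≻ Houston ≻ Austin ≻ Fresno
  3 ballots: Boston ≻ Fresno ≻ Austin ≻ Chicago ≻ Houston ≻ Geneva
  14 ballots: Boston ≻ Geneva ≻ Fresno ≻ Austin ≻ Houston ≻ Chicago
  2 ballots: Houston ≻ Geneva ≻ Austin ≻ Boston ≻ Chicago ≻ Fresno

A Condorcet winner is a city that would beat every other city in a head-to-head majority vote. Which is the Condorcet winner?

Austin vs Boston: 21–18
Austin vs Chicago: 38–1
Austin vs Houston: 26–13
Austin vs Fresno: 22–17
Austin vs Geneva: 22–17
Austin beats every other city.

Austin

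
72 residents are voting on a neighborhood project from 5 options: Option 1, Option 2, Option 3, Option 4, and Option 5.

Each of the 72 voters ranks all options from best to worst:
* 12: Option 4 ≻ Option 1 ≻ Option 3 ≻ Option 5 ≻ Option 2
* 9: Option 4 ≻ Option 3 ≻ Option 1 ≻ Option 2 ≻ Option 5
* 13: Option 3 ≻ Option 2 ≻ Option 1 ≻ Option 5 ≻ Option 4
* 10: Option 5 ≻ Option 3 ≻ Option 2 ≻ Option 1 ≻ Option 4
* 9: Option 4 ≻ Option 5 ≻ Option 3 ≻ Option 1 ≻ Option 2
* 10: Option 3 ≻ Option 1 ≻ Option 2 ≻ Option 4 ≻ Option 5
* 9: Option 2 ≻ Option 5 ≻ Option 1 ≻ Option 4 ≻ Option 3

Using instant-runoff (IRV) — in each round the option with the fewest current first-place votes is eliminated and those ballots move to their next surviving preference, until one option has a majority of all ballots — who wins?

Round 1: Option 1 0, Option 2 9, Option 3 23, Option 4 30, Option 5 10. Option 1 eliminated.
Round 2: Option 2 9, Option 3 23, Option 4 30, Option 5 10. Option 2 eliminated.
Round 3: Option 3 23, Option 4 30, Option 5 19. Option 5 eliminated.
Round 4: Option 3 33, Option 4 39. Option 4 has a majority (≥37).

Option 4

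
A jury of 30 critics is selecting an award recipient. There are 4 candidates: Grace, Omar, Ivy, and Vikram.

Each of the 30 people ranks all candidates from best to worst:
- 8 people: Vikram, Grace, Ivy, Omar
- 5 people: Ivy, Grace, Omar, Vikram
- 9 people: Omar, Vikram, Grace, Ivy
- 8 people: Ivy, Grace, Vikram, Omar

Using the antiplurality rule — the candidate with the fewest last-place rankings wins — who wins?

Last-place votes: Grace 0, Omar 16, Ivy 9, Vikram 5.

Grace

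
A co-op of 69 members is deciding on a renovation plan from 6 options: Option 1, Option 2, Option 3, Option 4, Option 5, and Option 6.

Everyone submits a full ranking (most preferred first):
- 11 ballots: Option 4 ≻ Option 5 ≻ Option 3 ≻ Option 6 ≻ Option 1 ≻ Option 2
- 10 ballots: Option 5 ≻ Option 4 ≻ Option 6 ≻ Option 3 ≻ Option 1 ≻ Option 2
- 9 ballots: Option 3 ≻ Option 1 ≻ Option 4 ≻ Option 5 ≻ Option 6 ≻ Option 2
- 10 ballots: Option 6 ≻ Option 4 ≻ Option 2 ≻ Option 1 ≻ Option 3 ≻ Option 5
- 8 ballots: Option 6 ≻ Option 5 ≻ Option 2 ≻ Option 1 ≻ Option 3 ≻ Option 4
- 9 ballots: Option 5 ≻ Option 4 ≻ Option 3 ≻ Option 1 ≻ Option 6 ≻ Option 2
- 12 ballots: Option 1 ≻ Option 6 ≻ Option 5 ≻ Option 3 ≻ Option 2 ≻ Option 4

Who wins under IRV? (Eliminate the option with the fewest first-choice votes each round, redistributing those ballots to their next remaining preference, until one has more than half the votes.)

Option 5

Round 1: Option 1 12, Option 2 0, Option 3 9, Option 4 11, Option 5 19, Option 6 18. Option 2 eliminated.
Round 2: Option 1 12, Option 3 9, Option 4 11, Option 5 19, Option 6 18. Option 3 eliminated.
Round 3: Option 1 21, Option 4 11, Option 5 19, Option 6 18. Option 4 eliminated.
Round 4: Option 1 21, Option 5 30, Option 6 18. Option 6 eliminated.
Round 5: Option 1 31, Option 5 38. Option 5 has a majority (≥35).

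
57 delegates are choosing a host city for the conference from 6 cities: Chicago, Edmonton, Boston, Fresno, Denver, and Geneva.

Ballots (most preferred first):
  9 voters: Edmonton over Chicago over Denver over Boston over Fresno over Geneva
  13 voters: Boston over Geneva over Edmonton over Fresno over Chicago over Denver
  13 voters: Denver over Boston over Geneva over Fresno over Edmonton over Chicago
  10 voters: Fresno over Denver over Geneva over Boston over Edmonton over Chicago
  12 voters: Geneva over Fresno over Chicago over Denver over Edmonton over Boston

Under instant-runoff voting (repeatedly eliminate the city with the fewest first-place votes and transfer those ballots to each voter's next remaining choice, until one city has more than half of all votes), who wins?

Denver

Round 1: Chicago 0, Edmonton 9, Boston 13, Fresno 10, Denver 13, Geneva 12. Chicago eliminated.
Round 2: Edmonton 9, Boston 13, Fresno 10, Denver 13, Geneva 12. Edmonton eliminated.
Round 3: Boston 13, Fresno 10, Denver 22, Geneva 12. Fresno eliminated.
Round 4: Boston 13, Denver 32, Geneva 12. Denver has a majority (≥29).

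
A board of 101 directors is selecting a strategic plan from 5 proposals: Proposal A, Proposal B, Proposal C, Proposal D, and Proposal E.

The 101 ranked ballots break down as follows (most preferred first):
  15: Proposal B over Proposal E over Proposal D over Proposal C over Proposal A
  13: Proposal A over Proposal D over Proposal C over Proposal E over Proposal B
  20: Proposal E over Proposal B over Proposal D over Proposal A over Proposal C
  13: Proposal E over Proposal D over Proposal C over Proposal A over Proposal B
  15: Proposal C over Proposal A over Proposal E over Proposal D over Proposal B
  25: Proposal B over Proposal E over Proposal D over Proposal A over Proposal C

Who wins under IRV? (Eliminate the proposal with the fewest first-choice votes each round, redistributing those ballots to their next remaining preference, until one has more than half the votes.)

Round 1: Proposal A 13, Proposal B 40, Proposal C 15, Proposal D 0, Proposal E 33. Proposal D eliminated.
Round 2: Proposal A 13, Proposal B 40, Proposal C 15, Proposal E 33. Proposal A eliminated.
Round 3: Proposal B 40, Proposal C 28, Proposal E 33. Proposal C eliminated.
Round 4: Proposal B 40, Proposal E 61. Proposal E has a majority (≥51).

Proposal E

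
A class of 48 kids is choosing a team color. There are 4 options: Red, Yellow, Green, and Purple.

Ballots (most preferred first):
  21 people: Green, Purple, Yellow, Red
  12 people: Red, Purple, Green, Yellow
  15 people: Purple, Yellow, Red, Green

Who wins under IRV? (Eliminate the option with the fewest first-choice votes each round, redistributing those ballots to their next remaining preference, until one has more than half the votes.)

Purple

Round 1: Red 12, Yellow 0, Green 21, Purple 15. Yellow eliminated.
Round 2: Red 12, Green 21, Purple 15. Red eliminated.
Round 3: Green 21, Purple 27. Purple has a majority (≥25).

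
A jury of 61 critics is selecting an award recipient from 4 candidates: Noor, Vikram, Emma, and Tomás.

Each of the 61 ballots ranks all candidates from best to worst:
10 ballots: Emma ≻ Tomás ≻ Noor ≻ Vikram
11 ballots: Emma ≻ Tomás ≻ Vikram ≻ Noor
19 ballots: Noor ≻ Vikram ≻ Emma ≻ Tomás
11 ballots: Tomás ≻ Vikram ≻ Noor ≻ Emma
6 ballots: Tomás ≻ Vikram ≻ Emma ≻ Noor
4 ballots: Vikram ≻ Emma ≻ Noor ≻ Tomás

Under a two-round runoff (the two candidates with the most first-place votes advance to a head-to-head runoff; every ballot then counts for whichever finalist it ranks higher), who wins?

Emma

Round 1 first-place votes: Noor 19, Vikram 4, Emma 21, Tomás 17. Emma and Noor advance.
Runoff: Emma is ranked above Noor on 31 ballots, Noor above Emma on 30.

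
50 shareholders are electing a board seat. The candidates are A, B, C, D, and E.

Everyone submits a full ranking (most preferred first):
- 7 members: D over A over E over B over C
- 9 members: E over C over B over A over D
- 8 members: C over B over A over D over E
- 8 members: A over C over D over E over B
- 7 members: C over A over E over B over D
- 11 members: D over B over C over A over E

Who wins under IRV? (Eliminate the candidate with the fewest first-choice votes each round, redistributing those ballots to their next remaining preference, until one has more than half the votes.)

Round 1: A 8, B 0, C 15, D 18, E 9. B eliminated.
Round 2: A 8, C 15, D 18, E 9. A eliminated.
Round 3: C 23, D 18, E 9. E eliminated.
Round 4: C 32, D 18. C has a majority (≥26).

C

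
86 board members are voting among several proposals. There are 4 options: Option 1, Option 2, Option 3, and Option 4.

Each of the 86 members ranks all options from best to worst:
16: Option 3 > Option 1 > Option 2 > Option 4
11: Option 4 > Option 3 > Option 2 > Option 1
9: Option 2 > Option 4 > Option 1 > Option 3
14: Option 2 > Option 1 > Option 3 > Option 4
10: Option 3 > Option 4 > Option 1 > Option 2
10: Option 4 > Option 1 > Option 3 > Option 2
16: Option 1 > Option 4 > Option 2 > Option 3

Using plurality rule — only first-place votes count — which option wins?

First-place votes: Option 1 16, Option 2 23, Option 3 26, Option 4 21.

Option 3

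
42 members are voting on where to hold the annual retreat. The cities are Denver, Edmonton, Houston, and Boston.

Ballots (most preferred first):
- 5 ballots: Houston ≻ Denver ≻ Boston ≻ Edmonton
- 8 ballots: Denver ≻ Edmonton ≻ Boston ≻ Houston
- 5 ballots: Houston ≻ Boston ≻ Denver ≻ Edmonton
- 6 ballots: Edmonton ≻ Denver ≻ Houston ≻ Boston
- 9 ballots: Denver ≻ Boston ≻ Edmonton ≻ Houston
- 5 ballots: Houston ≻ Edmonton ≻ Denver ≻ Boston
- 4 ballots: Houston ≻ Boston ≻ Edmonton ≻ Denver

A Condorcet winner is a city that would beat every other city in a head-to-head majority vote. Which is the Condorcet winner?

Denver vs Edmonton: 27–15
Denver vs Houston: 23–19
Denver vs Boston: 33–9
Denver beats every other city.

Denver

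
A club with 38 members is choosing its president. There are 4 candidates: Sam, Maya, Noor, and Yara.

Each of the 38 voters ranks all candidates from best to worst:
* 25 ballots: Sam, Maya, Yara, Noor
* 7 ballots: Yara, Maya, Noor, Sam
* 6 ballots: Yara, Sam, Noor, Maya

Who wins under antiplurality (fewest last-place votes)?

Yara

Last-place votes: Sam 7, Maya 6, Noor 25, Yara 0.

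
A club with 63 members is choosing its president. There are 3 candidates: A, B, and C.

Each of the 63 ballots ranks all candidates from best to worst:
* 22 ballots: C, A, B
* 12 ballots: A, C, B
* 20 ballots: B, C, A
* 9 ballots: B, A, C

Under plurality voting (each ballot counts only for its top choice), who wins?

B

First-place votes: A 12, B 29, C 22.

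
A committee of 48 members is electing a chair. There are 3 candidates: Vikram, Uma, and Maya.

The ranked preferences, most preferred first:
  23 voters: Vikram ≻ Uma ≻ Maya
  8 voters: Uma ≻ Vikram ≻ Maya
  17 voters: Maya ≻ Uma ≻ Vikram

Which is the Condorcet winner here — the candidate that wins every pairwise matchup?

Uma vs Vikram: 25–23
Uma vs Maya: 31–17
Uma beats every other candidate.

Uma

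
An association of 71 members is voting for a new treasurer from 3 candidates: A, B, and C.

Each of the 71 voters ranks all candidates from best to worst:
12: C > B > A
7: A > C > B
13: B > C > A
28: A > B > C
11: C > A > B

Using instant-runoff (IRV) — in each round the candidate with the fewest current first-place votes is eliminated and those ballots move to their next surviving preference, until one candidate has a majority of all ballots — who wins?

C

Round 1: A 35, B 13, C 23. B eliminated.
Round 2: A 35, C 36. C has a majority (≥36).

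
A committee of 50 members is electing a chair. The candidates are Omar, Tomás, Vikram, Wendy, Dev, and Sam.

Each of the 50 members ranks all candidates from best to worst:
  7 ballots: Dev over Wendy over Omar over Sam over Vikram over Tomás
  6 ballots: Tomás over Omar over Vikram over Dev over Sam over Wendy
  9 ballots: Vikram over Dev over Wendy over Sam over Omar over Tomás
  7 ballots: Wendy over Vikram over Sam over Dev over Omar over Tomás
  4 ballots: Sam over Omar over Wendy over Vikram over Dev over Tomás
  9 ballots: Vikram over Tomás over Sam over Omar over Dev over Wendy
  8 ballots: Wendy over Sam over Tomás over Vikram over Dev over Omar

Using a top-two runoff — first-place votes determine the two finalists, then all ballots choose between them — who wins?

Round 1 first-place votes: Omar 0, Tomás 6, Vikram 18, Wendy 15, Dev 7, Sam 4. Vikram and Wendy advance.
Runoff: Vikram is ranked above Wendy on 24 ballots, Wendy above Vikram on 26.

Wendy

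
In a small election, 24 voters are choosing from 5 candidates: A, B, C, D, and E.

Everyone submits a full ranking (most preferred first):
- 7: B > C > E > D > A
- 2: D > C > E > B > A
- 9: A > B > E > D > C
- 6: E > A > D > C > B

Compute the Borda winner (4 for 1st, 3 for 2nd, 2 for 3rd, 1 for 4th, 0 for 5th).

A: 7×0 + 2×0 + 9×4 + 6×3 = 54
B: 7×4 + 2×1 + 9×3 + 6×0 = 57
C: 7×3 + 2×3 + 9×0 + 6×1 = 33
D: 7×1 + 2×4 + 9×1 + 6×2 = 36
E: 7×2 + 2×2 + 9×2 + 6×4 = 60

E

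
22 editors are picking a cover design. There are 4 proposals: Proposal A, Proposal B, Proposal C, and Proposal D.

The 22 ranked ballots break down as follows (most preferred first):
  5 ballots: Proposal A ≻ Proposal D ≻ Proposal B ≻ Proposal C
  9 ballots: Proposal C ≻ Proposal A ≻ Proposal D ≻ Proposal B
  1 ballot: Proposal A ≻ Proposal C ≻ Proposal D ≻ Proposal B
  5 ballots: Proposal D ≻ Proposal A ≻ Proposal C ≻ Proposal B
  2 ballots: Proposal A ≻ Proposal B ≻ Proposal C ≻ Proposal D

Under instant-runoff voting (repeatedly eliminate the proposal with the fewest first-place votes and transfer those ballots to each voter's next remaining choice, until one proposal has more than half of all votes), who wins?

Proposal A

Round 1: Proposal A 8, Proposal B 0, Proposal C 9, Proposal D 5. Proposal B eliminated.
Round 2: Proposal A 8, Proposal C 9, Proposal D 5. Proposal D eliminated.
Round 3: Proposal A 13, Proposal C 9. Proposal A has a majority (≥12).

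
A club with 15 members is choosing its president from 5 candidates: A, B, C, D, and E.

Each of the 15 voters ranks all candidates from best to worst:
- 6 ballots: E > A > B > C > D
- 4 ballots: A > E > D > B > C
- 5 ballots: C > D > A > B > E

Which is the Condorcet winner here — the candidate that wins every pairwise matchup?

A

A vs B: 15–0
A vs C: 10–5
A vs D: 10–5
A vs E: 9–6
A beats every other candidate.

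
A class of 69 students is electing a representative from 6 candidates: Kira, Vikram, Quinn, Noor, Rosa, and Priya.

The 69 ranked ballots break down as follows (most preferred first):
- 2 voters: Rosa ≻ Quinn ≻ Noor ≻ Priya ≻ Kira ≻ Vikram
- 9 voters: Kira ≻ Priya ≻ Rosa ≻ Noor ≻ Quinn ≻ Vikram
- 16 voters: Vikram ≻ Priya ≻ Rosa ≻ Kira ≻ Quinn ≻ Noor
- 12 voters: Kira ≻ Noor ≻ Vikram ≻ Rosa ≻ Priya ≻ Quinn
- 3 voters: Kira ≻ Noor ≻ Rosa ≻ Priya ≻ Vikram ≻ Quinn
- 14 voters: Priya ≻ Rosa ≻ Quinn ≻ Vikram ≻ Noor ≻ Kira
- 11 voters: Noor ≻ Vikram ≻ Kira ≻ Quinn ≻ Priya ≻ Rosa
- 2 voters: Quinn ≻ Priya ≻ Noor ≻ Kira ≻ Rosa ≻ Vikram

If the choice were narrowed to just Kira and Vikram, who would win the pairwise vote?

Vikram

Kira is ranked above Vikram on 28 ballots; Vikram above Kira on 41.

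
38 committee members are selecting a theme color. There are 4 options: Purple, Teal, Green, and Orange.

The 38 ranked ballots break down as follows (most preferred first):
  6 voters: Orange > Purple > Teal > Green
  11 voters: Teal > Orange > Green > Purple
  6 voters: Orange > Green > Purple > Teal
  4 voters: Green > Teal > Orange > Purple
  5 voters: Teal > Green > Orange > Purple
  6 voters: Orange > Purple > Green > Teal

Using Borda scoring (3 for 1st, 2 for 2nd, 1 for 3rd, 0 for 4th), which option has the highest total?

Purple: 6×2 + 11×0 + 6×1 + 4×0 + 5×0 + 6×2 = 30
Teal: 6×1 + 11×3 + 6×0 + 4×2 + 5×3 + 6×0 = 62
Green: 6×0 + 11×1 + 6×2 + 4×3 + 5×2 + 6×1 = 51
Orange: 6×3 + 11×2 + 6×3 + 4×1 + 5×1 + 6×3 = 85

Orange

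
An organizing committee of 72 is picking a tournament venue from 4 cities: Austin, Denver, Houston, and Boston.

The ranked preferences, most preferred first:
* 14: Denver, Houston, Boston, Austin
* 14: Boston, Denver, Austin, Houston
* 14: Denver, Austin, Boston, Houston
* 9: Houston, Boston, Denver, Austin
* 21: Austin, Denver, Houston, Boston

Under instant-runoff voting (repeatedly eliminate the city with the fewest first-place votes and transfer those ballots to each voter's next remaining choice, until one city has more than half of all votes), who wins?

Round 1: Austin 21, Denver 28, Houston 9, Boston 14. Houston eliminated.
Round 2: Austin 21, Denver 28, Boston 23. Austin eliminated.
Round 3: Denver 49, Boston 23. Denver has a majority (≥37).

Denver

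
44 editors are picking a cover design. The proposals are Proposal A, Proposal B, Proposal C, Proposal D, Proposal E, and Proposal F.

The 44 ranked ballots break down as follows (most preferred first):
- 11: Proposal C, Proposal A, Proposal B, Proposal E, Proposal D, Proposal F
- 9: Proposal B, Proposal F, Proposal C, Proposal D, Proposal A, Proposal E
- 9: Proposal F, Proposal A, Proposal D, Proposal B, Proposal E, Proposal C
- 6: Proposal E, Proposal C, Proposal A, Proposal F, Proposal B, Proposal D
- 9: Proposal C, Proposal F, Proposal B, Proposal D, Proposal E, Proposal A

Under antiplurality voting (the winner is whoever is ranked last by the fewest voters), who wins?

Proposal B

Last-place votes: Proposal A 9, Proposal B 0, Proposal C 9, Proposal D 6, Proposal E 9, Proposal F 11.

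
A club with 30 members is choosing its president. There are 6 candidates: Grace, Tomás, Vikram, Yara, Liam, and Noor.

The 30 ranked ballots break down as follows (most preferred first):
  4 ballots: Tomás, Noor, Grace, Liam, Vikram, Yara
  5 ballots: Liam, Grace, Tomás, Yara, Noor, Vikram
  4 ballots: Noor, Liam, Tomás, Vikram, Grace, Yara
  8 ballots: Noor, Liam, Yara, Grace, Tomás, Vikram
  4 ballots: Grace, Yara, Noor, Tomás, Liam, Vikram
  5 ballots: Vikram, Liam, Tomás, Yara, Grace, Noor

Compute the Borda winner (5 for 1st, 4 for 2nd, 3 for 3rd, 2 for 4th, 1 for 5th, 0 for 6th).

Grace: 4×3 + 5×4 + 4×1 + 8×2 + 4×5 + 5×1 = 77
Tomás: 4×5 + 5×3 + 4×3 + 8×1 + 4×2 + 5×3 = 78
Vikram: 4×1 + 5×0 + 4×2 + 8×0 + 4×0 + 5×5 = 37
Yara: 4×0 + 5×2 + 4×0 + 8×3 + 4×4 + 5×2 = 60
Liam: 4×2 + 5×5 + 4×4 + 8×4 + 4×1 + 5×4 = 105
Noor: 4×4 + 5×1 + 4×5 + 8×5 + 4×3 + 5×0 = 93

Liam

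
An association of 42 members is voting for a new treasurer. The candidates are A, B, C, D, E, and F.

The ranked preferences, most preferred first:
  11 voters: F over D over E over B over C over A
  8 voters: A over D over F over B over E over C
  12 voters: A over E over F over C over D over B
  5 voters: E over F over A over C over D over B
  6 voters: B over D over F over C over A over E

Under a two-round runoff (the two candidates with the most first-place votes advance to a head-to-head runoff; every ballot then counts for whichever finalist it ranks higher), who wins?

F

Round 1 first-place votes: A 20, B 6, C 0, D 0, E 5, F 11. A and F advance.
Runoff: A is ranked above F on 20 ballots, F above A on 22.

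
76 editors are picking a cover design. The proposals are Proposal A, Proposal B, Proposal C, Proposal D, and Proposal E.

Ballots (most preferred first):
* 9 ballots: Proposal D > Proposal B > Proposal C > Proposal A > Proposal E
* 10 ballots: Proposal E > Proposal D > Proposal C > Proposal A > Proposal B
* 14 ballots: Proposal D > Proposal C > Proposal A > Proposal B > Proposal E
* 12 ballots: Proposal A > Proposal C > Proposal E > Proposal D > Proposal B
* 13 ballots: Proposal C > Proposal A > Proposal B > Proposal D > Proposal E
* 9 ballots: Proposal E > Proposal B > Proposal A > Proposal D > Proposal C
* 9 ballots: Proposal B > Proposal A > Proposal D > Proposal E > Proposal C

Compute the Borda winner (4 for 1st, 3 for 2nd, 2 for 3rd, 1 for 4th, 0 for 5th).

Proposal A

Proposal A: 9×1 + 10×1 + 14×2 + 12×4 + 13×3 + 9×2 + 9×3 = 179
Proposal B: 9×3 + 10×0 + 14×1 + 12×0 + 13×2 + 9×3 + 9×4 = 130
Proposal C: 9×2 + 10×2 + 14×3 + 12×3 + 13×4 + 9×0 + 9×0 = 168
Proposal D: 9×4 + 10×3 + 14×4 + 12×1 + 13×1 + 9×1 + 9×2 = 174
Proposal E: 9×0 + 10×4 + 14×0 + 12×2 + 13×0 + 9×4 + 9×1 = 109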